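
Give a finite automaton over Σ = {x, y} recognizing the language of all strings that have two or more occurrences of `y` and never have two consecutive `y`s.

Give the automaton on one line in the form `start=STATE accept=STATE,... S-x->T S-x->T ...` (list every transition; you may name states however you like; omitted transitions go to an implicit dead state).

start=q0 accept=q4,q5 q0-x->q0 q0-y->q1 q1-x->q2 q1-y->q3 q2-x->q2 q2-y->q4 q3-x->q3 q3-y->q3 q4-x->q5 q4-y->q3 q5-x->q5 q5-y->q4

Handle the two conditions separately and then intersect. The first has 4 states tracking the count of `y`s, saturating at 3; the second has 3 states tracking partial matches of the forbidden pattern `yy`. A product state is a pair (one from each), accepting exactly when both do. Minimizing collapses redundant product states.
A 6-state machine:
        x   y  
>  q0   q0  q1 
   q1   q2  q3 
   q2   q2  q4 
   q3   q3  q3 
 * q4   q5  q3 
 * q5   q5  q4 
(> = start, * = accepting)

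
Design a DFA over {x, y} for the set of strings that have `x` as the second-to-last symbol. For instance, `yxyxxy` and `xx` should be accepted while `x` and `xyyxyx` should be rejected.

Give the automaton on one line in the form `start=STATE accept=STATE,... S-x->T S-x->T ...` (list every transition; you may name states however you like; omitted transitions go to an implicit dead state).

start=q0 accept=q3,q4 q0-x->q1 q0-y->q2 q1-x->q3 q1-y->q4 q2-x->q5 q2-y->q6 q3-x->q3 q3-y->q4 q4-x->q5 q4-y->q6 q5-x->q3 q5-y->q4 q6-x->q5 q6-y->q6

A DFA must remember the last 2 symbols (since which symbol is second-to-last isn't known until the input ends). Use one state per possible window of the last ≤2 symbols; accept from those whose window starts with `x`.
A 7-state machine:
        x   y  
>  q0   q1  q2 
   q1   q3  q4 
   q2   q5  q6 
 * q3   q3  q4 
 * q4   q5  q6 
   q5   q3  q4 
   q6   q5  q6 
(> = start, * = accepting)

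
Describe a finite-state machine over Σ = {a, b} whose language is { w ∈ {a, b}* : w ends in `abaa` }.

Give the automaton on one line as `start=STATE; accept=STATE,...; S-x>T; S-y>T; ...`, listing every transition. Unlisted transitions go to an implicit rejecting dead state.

start=s0; accept=s4; s0-a>s1; s0-b>s0; s1-a>s1; s1-b>s2; s2-a>s3; s2-b>s0; s3-a>s4; s3-b>s2; s4-a>s1; s4-b>s2

Let each state record the length of the longest suffix of the input read so far that is also a prefix of `abaa`. s1 means the last symbol is `a`; s2 means the last 2 symbols are `ab`; s3 means the last 3 symbols are `aba`; s4 means the last 4 symbols are `abaa`. Accept only at s4, where the string currently ends in `abaa`.
5 states suffice.
        a   b  
>  s0   s1  s0 
   s1   s1  s2 
   s2   s3  s0 
   s3   s4  s2 
 * s4   s1  s2 
(> = start, * = accepting)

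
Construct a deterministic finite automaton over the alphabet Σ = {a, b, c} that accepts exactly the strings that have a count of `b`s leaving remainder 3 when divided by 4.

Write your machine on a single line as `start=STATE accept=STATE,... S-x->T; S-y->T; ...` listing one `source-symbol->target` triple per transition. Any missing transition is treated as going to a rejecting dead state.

start=q0; accept=q3; q0-a->q0; q0-b->q1; q0-c->q0; q1-a->q1; q1-b->q2; q1-c->q1; q2-a->q2; q2-b->q3; q2-c->q2; q3-a->q3; q3-b->q0; q3-c->q3

The only thing that matters is how many `b`s have appeared, reduced mod 4. Use one state per residue: q0 for 0, …, q3 for 3. Reading `b` moves to the next residue; anything else stays put. q3 is accepting.
A 4-state machine:
        a   b   c  
>  q0   q0  q1  q0 
   q1   q1  q2  q1 
   q2   q2  q3  q2 
 * q3   q3  q0  q3 
(> = start, * = accepting)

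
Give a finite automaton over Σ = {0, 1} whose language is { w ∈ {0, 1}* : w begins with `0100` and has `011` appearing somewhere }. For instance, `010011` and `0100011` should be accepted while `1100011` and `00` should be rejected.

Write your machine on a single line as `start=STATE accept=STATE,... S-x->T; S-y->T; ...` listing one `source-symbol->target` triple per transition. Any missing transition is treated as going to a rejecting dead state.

Handle the two conditions separately and then intersect. One (6 states) tracks whether the input so far still matches the prefix `0100`; the other (4 states) tracks whether and how much of `011` has been seen. Each combined state is a pair, one component from each; accept when both components accept. Equivalent product states are then merged.
With 8 states:
        0   1  
>  q0   q1  q2 
   q1   q2  q3 
   q2   q2  q2 
   q3   q4  q2 
   q4   q5  q2 
   q5   q5  q6 
   q6   q5  q7 
 * q7   q7  q7 
(> = start, * = accepting)

start=q0; accept=q7; q0-0->q1; q0-1->q2; q1-0->q2; q1-1->q3; q2-0->q2; q2-1->q2; q3-0->q4; q3-1->q2; q4-0->q5; q4-1->q2; q5-0->q5; q5-1->q6; q6-0->q5; q6-1->q7; q7-0->q7; q7-1->q7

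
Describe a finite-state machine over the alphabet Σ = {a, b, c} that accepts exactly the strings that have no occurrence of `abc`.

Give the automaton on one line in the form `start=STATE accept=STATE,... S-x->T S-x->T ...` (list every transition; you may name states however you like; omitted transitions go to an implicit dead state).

This is the complement of 'contains `abc`'. Use the same substring-matching states — S0 through S3 holding how much of `abc` has just been matched — but flip the accepting set: everything except the trap S3 accepts.
4 states suffice.
        a   b   c  
>* S0   S1  S0  S0 
 * S1   S1  S2  S0 
 * S2   S1  S0  S3 
   S3   S3  S3  S3 
(> = start, * = accepting)

start=S0 accept=S0,S1,S2 S0-a->S1 S0-b->S0 S0-c->S0 S1-a->S1 S1-b->S2 S1-c->S0 S2-a->S1 S2-b->S0 S2-c->S3 S3-a->S3 S3-b->S3 S3-c->S3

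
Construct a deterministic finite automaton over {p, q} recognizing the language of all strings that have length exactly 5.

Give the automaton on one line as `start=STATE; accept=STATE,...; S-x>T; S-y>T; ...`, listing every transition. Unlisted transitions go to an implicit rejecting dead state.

We only need to distinguish lengths 0, 1, …, 5, and '>5'. Chain A → B → C → D → E → F → G on every symbol, with G looping. Accepting states: {F}.
7 states suffice.
       p  q 
>  A   B  B 
   B   C  C 
   C   D  D 
   D   E  E 
   E   F  F 
 * F   G  G 
   G   G  G 
(> = start, * = accepting)

start=A; accept=F; A-p>B; A-q>B; B-p>C; B-q>C; C-p>D; C-q>D; D-p>E; D-q>E; E-p>F; E-q>F; F-p>G; F-q>G; G-p>G; G-q>G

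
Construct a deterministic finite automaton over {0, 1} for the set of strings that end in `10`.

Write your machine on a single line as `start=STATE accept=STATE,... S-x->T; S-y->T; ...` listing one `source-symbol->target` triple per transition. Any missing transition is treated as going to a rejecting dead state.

Remember how much of `10` the current input suffix matches. State A means no match yet; B means the last symbol is `1`; C means the last 2 symbols are `10`. Only C accepts. On a mismatch, fall back to the longest proper suffix that is still a prefix of `10`.
A 3-state machine:
       0  1 
>  A   A  B 
   B   C  B 
 * C   A  B 
(> = start, * = accepting)

start=A; accept=C; A-0->A; A-1->B; B-0->C; B-1->B; C-0->A; C-1->B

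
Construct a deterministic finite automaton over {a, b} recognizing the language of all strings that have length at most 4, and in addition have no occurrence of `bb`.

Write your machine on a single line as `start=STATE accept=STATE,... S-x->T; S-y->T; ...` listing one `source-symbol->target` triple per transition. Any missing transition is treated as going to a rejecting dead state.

Handle the two conditions separately and then intersect. One (6 states) tracks the input length, saturating at 5; the other (3 states) tracks partial matches of the forbidden pattern `bb`. Each combined state is a pair, one component from each; accept when both components accept. After merging equivalent states the machine shrinks.
With 9 states:
        a   b  
>* q0   q1  q2 
 * q1   q3  q4 
 * q2   q3  q5 
 * q3   q6  q7 
 * q4   q6  q5 
   q5   q5  q5 
 * q6   q8  q8 
 * q7   q8  q5 
 * q8   q5  q5 
(> = start, * = accepting)

start=q0; accept=q0,q1,q2,q3,q4,q6,q7,q8; q0-a->q1; q0-b->q2; q1-a->q3; q1-b->q4; q2-a->q3; q2-b->q5; q3-a->q6; q3-b->q7; q4-a->q6; q4-b->q5; q5-a->q5; q5-b->q5; q6-a->q8; q6-b->q8; q7-a->q8; q7-b->q5; q8-a->q5; q8-b->q5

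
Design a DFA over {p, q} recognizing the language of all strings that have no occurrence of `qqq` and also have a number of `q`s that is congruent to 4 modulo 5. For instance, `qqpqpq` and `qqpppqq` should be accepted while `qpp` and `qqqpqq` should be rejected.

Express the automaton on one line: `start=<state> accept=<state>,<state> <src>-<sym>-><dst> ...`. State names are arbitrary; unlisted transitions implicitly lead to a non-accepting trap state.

start=S0 accept=S11,S13,S14 S0-p->S0 S0-q->S1 S1-p->S2 S1-q->S3 S2-p->S2 S2-q->S4 S3-p->S5 S3-q->S6 S4-p->S5 S4-q->S7 S5-p->S5 S5-q->S8 S6-p->S6 S6-q->S9 S7-p->S10 S7-q->S9 S8-p->S10 S8-q->S11 S9-p->S9 S9-q->S12 S10-p->S10 S10-q->S13 S11-p->S14 S11-q->S12 S12-p->S12 S12-q->S15 S13-p->S14 S13-q->S16 S14-p->S14 S14-q->S17 S15-p->S15 S15-q->S18 S16-p->S0 S16-q->S15 S17-p->S0 S17-q->S19 S18-p->S18 S18-q->S6 S19-p->S2 S19-q->S18

Run two small machines in parallel and take their product. One (4 states) tracks partial matches of the forbidden pattern `qqq`; the other (5 states) tracks the count of `q`s modulo 5. Each combined state is a pair, one component from each; accept when both components accept.
          p    q  
>  S0     S0   S1 
   S1     S2   S3 
   S2     S2   S4 
   S3     S5   S6 
   S4     S5   S7 
   S5     S5   S8 
   S6     S6   S9 
   S7    S10   S9 
   S8    S10  S11 
   S9     S9  S12 
   S10   S10  S13 
 * S11   S14  S12 
   S12   S12  S15 
 * S13   S14  S16 
 * S14   S14  S17 
   S15   S15  S18 
   S16    S0  S15 
   S17    S0  S19 
   S18   S18   S6 
   S19    S2  S18 
(> = start, * = accepting)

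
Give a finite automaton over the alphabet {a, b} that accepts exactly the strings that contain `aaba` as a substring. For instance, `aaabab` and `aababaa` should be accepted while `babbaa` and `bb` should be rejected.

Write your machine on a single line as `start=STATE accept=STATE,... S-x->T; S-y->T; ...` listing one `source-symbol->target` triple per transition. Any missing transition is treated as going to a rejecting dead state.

start=q0; accept=q4; q0-a->q1; q0-b->q0; q1-a->q2; q1-b->q0; q2-a->q2; q2-b->q3; q3-a->q4; q3-b->q0; q4-a->q4; q4-b->q4

Track how much of `aaba` has been matched so far: state q0 is no progress, q4 is the absorbing accept state reached once `aaba` has occurred. Intermediate states record partial matches; on a mismatch, fall back to the longest reusable overlap.
A 5-state machine:
        a   b  
>  q0   q1  q0 
   q1   q2  q0 
   q2   q2  q3 
   q3   q4  q0 
 * q4   q4  q4 
(> = start, * = accepting)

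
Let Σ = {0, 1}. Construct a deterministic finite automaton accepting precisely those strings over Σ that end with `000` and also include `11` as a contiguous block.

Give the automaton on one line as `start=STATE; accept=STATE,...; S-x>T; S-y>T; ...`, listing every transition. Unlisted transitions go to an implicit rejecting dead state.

Build one automaton per condition and run them in lockstep. One (4 states) tracks how much of the suffix `000` has currently been matched; the other (3 states) tracks whether and how much of `11` has been seen. Each combined state is a pair, one component from each; accept when both components accept. After merging equivalent states the machine shrinks.
With 6 states:
       0  1 
>  A   A  B 
   B   A  C 
   C   D  C 
   D   E  C 
   E   F  C 
 * F   F  C 
(> = start, * = accepting)

start=A; accept=F; A-0>A; A-1>B; B-0>A; B-1>C; C-0>D; C-1>C; D-0>E; D-1>C; E-0>F; E-1>C; F-0>F; F-1>C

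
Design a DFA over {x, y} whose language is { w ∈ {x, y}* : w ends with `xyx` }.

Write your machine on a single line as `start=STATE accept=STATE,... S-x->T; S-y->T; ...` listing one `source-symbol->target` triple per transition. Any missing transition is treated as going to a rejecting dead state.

Let each state record the length of the longest suffix of the input read so far that is also a prefix of `xyx`. s1 means the last symbol is `x`; s2 means the last 2 symbols are `xy`; s3 means the last 3 symbols are `xyx`. Accept only at s3, where the string currently ends in `xyx`.
A 4-state machine:
        x   y  
>  s0   s1  s0 
   s1   s1  s2 
   s2   s3  s0 
 * s3   s1  s2 
(> = start, * = accepting)

start=s0; accept=s3; s0-x->s1; s0-y->s0; s1-x->s1; s1-y->s2; s2-x->s3; s2-y->s0; s3-x->s1; s3-y->s2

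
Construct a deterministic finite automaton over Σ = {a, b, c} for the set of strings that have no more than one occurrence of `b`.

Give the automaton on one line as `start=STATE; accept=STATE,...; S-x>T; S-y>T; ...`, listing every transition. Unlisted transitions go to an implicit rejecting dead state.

Only the number of `b`s matters, and only up to 2. Make a chain q0 → q1 → q2 advanced by each `b` (with q2 absorbing); every other symbol self-loops. The accepting set is {q0, q1}.
        a   b   c  
>* q0   q0  q1  q0 
 * q1   q1  q2  q1 
   q2   q2  q2  q2 
(> = start, * = accepting)

start=q0; accept=q0,q1; q0-a>q0; q0-b>q1; q0-c>q0; q1-a>q1; q1-b>q2; q1-c>q1; q2-a>q2; q2-b>q2; q2-c>q2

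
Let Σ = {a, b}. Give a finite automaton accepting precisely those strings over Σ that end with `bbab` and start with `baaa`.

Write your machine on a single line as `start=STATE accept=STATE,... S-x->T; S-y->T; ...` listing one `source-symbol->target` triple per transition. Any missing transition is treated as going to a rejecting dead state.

Run two small machines in parallel and take their product. The first has 5 states tracking how much of the suffix `bbab` has currently been matched; the second has 6 states tracking whether the input so far still matches the prefix `baaa`. A product state is a pair (one from each), accepting exactly when both do. After merging equivalent states the machine shrinks.
With 10 states:
        a   b  
>  s0   s1  s2 
   s1   s1  s1 
   s2   s3  s1 
   s3   s4  s1 
   s4   s5  s1 
   s5   s5  s6 
   s6   s5  s7 
   s7   s8  s7 
   s8   s5  s9 
 * s9   s5  s7 
(> = start, * = accepting)

start=s0; accept=s9; s0-a->s1; s0-b->s2; s1-a->s1; s1-b->s1; s2-a->s3; s2-b->s1; s3-a->s4; s3-b->s1; s4-a->s5; s4-b->s1; s5-a->s5; s5-b->s6; s6-a->s5; s6-b->s7; s7-a->s8; s7-b->s7; s8-a->s5; s8-b->s9; s9-a->s5; s9-b->s7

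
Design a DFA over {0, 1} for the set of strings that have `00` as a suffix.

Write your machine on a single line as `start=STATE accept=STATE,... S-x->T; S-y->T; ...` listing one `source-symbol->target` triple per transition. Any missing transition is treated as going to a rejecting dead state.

Remember how much of `00` the current input suffix matches. State A means no match yet; B means the last symbol is `0`; C means the last 2 symbols are `00`. Only C accepts. On a mismatch, fall back to the longest proper suffix that is still a prefix of `00`.
3 states suffice.
       0  1 
>  A   B  A 
   B   C  A 
 * C   C  A 
(> = start, * = accepting)

start=A; accept=C; A-0->B; A-1->A; B-0->C; B-1->A; C-0->C; C-1->A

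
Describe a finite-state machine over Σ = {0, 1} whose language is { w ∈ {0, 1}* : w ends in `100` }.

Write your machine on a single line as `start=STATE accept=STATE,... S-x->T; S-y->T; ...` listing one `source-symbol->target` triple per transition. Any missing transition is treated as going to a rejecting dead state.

Remember how much of `100` the current input suffix matches. State q0 means no match yet; q1 means the last symbol is `1`; q2 means the last 2 symbols are `10`; q3 means the last 3 symbols are `100`. Only q3 accepts. On a mismatch, fall back to the longest proper suffix that is still a prefix of `100`.
A 4-state machine:
        0   1  
>  q0   q0  q1 
   q1   q2  q1 
   q2   q3  q1 
 * q3   q0  q1 
(> = start, * = accepting)

start=q0; accept=q3; q0-0->q0; q0-1->q1; q1-0->q2; q1-1->q1; q2-0->q3; q2-1->q1; q3-0->q0; q3-1->q1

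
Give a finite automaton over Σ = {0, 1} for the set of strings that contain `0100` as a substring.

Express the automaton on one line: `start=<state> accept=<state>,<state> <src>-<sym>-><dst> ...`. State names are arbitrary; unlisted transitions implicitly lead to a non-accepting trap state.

start=s0 accept=s4 s0-0->s1 s0-1->s0 s1-0->s1 s1-1->s2 s2-0->s3 s2-1->s0 s3-0->s4 s3-1->s2 s4-0->s4 s4-1->s4

Track how much of `0100` has been matched so far: state s0 is no progress, s4 is the absorbing accept state reached once `0100` has occurred. Intermediate states record partial matches; on a mismatch, fall back to the longest reusable overlap.
5 states suffice.
        0   1  
>  s0   s1  s0 
   s1   s1  s2 
   s2   s3  s0 
   s3   s4  s2 
 * s4   s4  s4 
(> = start, * = accepting)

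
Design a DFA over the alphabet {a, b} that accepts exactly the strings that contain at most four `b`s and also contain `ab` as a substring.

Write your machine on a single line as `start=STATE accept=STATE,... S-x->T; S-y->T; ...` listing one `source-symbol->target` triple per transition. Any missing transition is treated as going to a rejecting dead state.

start=q0; accept=q3,q6,q9,q12; q0-a->q1; q0-b->q2; q1-a->q1; q1-b->q3; q2-a->q4; q2-b->q5; q3-a->q3; q3-b->q6; q4-a->q4; q4-b->q6; q5-a->q7; q5-b->q8; q6-a->q6; q6-b->q9; q7-a->q7; q7-b->q9; q8-a->q10; q8-b->q11; q9-a->q9; q9-b->q12; q10-a->q10; q10-b->q12; q11-a->q11; q11-b->q11; q12-a->q12; q12-b->q11

Handle the two conditions separately and then intersect. The first has 6 states tracking the count of `b`s, saturating at 5; the second has 3 states tracking whether and how much of `ab` has been seen. A product state is a pair (one from each), accepting exactly when both do. Equivalent product states are then merged.
With 13 states:
          a    b  
>  q0     q1   q2 
   q1     q1   q3 
   q2     q4   q5 
 * q3     q3   q6 
   q4     q4   q6 
   q5     q7   q8 
 * q6     q6   q9 
   q7     q7   q9 
   q8    q10  q11 
 * q9     q9  q12 
   q10   q10  q12 
   q11   q11  q11 
 * q12   q12  q11 
(> = start, * = accepting)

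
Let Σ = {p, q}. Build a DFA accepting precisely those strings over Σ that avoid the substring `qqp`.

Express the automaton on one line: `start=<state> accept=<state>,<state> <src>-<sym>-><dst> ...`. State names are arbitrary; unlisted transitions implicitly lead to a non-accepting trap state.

Track partial matches of the forbidden pattern `qqp`. State S3 is a dead state reached once `qqp` has occurred; every other state accepts. S0 means no part of `qqp` is currently matched.
A 4-state machine:
        p   q  
>* S0   S0  S1 
 * S1   S0  S2 
 * S2   S3  S2 
   S3   S3  S3 
(> = start, * = accepting)

start=S0 accept=S0,S1,S2 S0-p->S0 S0-q->S1 S1-p->S0 S1-q->S2 S2-p->S3 S2-q->S2 S3-p->S3 S3-q->S3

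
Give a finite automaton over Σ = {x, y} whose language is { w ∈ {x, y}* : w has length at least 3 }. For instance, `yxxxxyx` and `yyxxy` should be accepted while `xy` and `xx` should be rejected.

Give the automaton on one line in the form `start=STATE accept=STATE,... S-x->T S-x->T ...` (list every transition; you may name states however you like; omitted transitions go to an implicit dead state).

start=q0 accept=q3,q4 q0-x->q1 q0-y->q1 q1-x->q2 q1-y->q2 q2-x->q3 q2-y->q3 q3-x->q4 q3-y->q4 q4-x->q4 q4-y->q4

We only need to distinguish lengths 0, 1, …, 3, and '>3'. Chain q0 → q1 → q2 → q3 → q4 on every symbol, with q4 looping. Accepting states: {q3, q4}.
A 5-state machine:
        x   y  
>  q0   q1  q1 
   q1   q2  q2 
   q2   q3  q3 
 * q3   q4  q4 
 * q4   q4  q4 
(> = start, * = accepting)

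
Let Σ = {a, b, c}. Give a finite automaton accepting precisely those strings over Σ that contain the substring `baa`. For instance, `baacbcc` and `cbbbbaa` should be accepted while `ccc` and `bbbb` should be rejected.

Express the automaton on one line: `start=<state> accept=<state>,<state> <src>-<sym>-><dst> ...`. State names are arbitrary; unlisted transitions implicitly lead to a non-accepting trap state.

start=S0 accept=S3 S0-a->S0 S0-b->S1 S0-c->S0 S1-a->S2 S1-b->S1 S1-c->S0 S2-a->S3 S2-b->S1 S2-c->S0 S3-a->S3 S3-b->S3 S3-c->S3

States S0..S2 record the length of the longest prefix of `baa` that matches the current input suffix. Reaching S3 means `baa` has been seen, and we stay there forever. Accept from S3.
4 states suffice.
        a   b   c  
>  S0   S0  S1  S0 
   S1   S2  S1  S0 
   S2   S3  S1  S0 
 * S3   S3  S3  S3 
(> = start, * = accepting)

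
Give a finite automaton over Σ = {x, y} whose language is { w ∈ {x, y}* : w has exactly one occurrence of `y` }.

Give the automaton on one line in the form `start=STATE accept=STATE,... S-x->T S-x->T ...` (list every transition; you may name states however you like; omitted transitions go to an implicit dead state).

Count `y`s, saturating at 2: state s0 means no `y` yet, s1 means one `y` seen, s2 means more than one. Each `y` increments (capped at s2); other symbols loop. Accept from {s1}.
        x   y  
>  s0   s0  s1 
 * s1   s1  s2 
   s2   s2  s2 
(> = start, * = accepting)

start=s0 accept=s1 s0-x->s0 s0-y->s1 s1-x->s1 s1-y->s2 s2-x->s2 s2-y->s2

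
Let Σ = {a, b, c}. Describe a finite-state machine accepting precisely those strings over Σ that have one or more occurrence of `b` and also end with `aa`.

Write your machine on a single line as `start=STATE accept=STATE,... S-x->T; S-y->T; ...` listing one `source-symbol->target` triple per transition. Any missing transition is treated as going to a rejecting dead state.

start=q0; accept=q6,q8; q0-a->q1; q0-b->q2; q0-c->q0; q1-a->q3; q1-b->q2; q1-c->q0; q2-a->q4; q2-b->q5; q2-c->q2; q3-a->q3; q3-b->q2; q3-c->q0; q4-a->q6; q4-b->q5; q4-c->q2; q5-a->q7; q5-b->q5; q5-c->q5; q6-a->q6; q6-b->q5; q6-c->q2; q7-a->q8; q7-b->q5; q7-c->q5; q8-a->q8; q8-b->q5; q8-c->q5

Run two small machines in parallel and take their product. One (3 states) tracks the count of `b`s, saturating at 2; the other (3 states) tracks how much of the suffix `aa` has currently been matched. Each combined state is a pair, one component from each; accept when both components accept.
With 9 states:
        a   b   c  
>  q0   q1  q2  q0 
   q1   q3  q2  q0 
   q2   q4  q5  q2 
   q3   q3  q2  q0 
   q4   q6  q5  q2 
   q5   q7  q5  q5 
 * q6   q6  q5  q2 
   q7   q8  q5  q5 
 * q8   q8  q5  q5 
(> = start, * = accepting)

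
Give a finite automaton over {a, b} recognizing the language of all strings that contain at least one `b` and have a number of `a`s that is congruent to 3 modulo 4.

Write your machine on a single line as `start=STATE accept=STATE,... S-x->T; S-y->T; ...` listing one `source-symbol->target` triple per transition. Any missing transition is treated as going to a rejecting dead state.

start=q0; accept=q7; q0-a->q1; q0-b->q2; q1-a->q3; q1-b->q4; q2-a->q4; q2-b->q2; q3-a->q5; q3-b->q6; q4-a->q6; q4-b->q4; q5-a->q0; q5-b->q7; q6-a->q7; q6-b->q6; q7-a->q2; q7-b->q7

Handle the two conditions separately and then intersect. One (3 states) tracks the count of `b`s, saturating at 2; the other (4 states) tracks the count of `a`s modulo 4. Each combined state is a pair, one component from each; accept when both components accept. Equivalent product states are then merged.
With 8 states:
        a   b  
>  q0   q1  q2 
   q1   q3  q4 
   q2   q4  q2 
   q3   q5  q6 
   q4   q6  q4 
   q5   q0  q7 
   q6   q7  q6 
 * q7   q2  q7 
(> = start, * = accepting)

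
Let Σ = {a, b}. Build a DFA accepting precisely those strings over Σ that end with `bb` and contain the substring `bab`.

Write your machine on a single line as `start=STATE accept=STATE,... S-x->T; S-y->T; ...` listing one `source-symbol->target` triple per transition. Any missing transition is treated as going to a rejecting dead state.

Run two small machines in parallel and take their product. One (3 states) tracks how much of the suffix `bb` has currently been matched; the other (4 states) tracks whether and how much of `bab` has been seen. Each combined state is a pair, one component from each; accept when both components accept. Equivalent product states are then merged.
        a   b  
>  S0   S0  S1 
   S1   S2  S1 
   S2   S0  S3 
   S3   S4  S5 
   S4   S4  S3 
 * S5   S4  S5 
(> = start, * = accepting)

start=S0; accept=S5; S0-a->S0; S0-b->S1; S1-a->S2; S1-b->S1; S2-a->S0; S2-b->S3; S3-a->S4; S3-b->S5; S4-a->S4; S4-b->S3; S5-a->S4; S5-b->S5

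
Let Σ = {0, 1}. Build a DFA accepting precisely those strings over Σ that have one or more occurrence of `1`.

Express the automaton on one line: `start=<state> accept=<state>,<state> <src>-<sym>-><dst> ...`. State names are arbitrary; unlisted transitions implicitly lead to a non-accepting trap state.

start=q0 accept=q1,q2 q0-0->q0 q0-1->q1 q1-0->q1 q1-1->q2 q2-0->q2 q2-1->q2

Count `1`s, saturating at 2: state q0 means no `1` yet, q1 means one `1` seen, q2 means more than one. Each `1` increments (capped at q2); other symbols loop. Accept from {q1, q2}.
With 3 states:
        0   1  
>  q0   q0  q1 
 * q1   q1  q2 
 * q2   q2  q2 
(> = start, * = accepting)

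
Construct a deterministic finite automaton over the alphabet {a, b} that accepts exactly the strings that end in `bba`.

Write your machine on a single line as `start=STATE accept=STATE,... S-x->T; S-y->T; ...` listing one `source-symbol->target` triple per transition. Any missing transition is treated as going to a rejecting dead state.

start=s0; accept=s3; s0-a->s0; s0-b->s1; s1-a->s0; s1-b->s2; s2-a->s3; s2-b->s2; s3-a->s0; s3-b->s1

Let each state record the length of the longest suffix of the input read so far that is also a prefix of `bba`. s1 means the last symbol is `b`; s2 means the last 2 symbols are `bb`; s3 means the last 3 symbols are `bba`. Accept only at s3, where the string currently ends in `bba`.
With 4 states:
        a   b  
>  s0   s0  s1 
   s1   s0  s2 
   s2   s3  s2 
 * s3   s0  s1 
(> = start, * = accepting)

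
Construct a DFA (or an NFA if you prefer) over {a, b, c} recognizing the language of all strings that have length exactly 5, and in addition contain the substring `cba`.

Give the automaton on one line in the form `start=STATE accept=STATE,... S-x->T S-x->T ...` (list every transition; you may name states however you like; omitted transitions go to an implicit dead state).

start=q0 accept=q12 q0-a->q1 q0-b->q1 q0-c->q2 q1-a->q3 q1-b->q3 q1-c->q4 q2-a->q3 q2-b->q5 q2-c->q4 q3-a->q6 q3-b->q6 q3-c->q7 q4-a->q6 q4-b->q8 q4-c->q7 q5-a->q9 q5-b->q6 q5-c->q7 q6-a->q6 q6-b->q6 q6-c->q6 q7-a->q6 q7-b->q10 q7-c->q6 q8-a->q11 q8-b->q6 q8-c->q6 q9-a->q11 q9-b->q11 q9-c->q11 q10-a->q12 q10-b->q6 q10-c->q6 q11-a->q12 q11-b->q12 q11-c->q12 q12-a->q6 q12-b->q6 q12-c->q6

Build one automaton per condition and run them in lockstep. One (7 states) tracks the input length, saturating at 6; the other (4 states) tracks whether and how much of `cba` has been seen. Each combined state is a pair, one component from each; accept when both components accept. Equivalent product states are then merged.
13 states suffice.
          a    b    c  
>  q0     q1   q1   q2 
   q1     q3   q3   q4 
   q2     q3   q5   q4 
   q3     q6   q6   q7 
   q4     q6   q8   q7 
   q5     q9   q6   q7 
   q6     q6   q6   q6 
   q7     q6  q10   q6 
   q8    q11   q6   q6 
   q9    q11  q11  q11 
   q10   q12   q6   q6 
   q11   q12  q12  q12 
 * q12    q6   q6   q6 
(> = start, * = accepting)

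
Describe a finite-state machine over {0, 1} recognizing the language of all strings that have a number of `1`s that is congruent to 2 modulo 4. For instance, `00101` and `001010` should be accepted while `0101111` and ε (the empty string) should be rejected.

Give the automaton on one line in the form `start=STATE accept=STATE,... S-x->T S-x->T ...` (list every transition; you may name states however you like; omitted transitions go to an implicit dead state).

start=A accept=C A-0->A A-1->B B-0->B B-1->C C-0->C C-1->D D-0->D D-1->A

Keep the running count of `1`s modulo 4: each `1` advances along the cycle A → B → C → D → A while other symbols loop. Accept at C.
With 4 states:
       0  1 
>  A   A  B 
   B   B  C 
 * C   C  D 
   D   D  A 
(> = start, * = accepting)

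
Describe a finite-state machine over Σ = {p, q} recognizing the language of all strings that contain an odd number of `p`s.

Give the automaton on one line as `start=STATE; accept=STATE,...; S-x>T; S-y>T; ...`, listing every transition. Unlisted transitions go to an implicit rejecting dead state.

The only thing that matters is how many `p`s have appeared, reduced mod 2. Use one state per residue: A for 0, …, B for 1. Reading `p` moves to the next residue; anything else stays put. B is accepting.
With 2 states:
       p  q 
>  A   B  A 
 * B   A  B 
(> = start, * = accepting)

start=A; accept=B; A-p>B; A-q>A; B-p>A; B-q>B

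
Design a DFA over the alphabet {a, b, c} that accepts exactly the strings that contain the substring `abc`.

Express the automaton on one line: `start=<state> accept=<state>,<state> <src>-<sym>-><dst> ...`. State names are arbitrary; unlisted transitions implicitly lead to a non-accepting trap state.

start=q0 accept=q3 q0-a->q1 q0-b->q0 q0-c->q0 q1-a->q1 q1-b->q2 q1-c->q0 q2-a->q1 q2-b->q0 q2-c->q3 q3-a->q3 q3-b->q3 q3-c->q3

States q0..q2 record the length of the longest prefix of `abc` that matches the current input suffix. Reaching q3 means `abc` has been seen, and we stay there forever. Accept from q3.
A 4-state machine:
        a   b   c  
>  q0   q1  q0  q0 
   q1   q1  q2  q0 
   q2   q1  q0  q3 
 * q3   q3  q3  q3 
(> = start, * = accepting)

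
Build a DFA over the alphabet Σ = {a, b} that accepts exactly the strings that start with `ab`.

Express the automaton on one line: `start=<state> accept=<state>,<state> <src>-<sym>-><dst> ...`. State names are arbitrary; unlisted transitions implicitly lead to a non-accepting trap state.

start=q0 accept=q2 q0-a->q1 q0-b->q3 q1-a->q3 q1-b->q2 q2-a->q2 q2-b->q2 q3-a->q3 q3-b->q3

Walk along `ab` while the input agrees: from q0 take `a` to q1, and so on. Any deviation drops to the rejecting sink q3. Once q2 is reached the prefix is confirmed and every continuation is accepted.
4 states suffice.
        a   b  
>  q0   q1  q3 
   q1   q3  q2 
 * q2   q2  q2 
   q3   q3  q3 
(> = start, * = accepting)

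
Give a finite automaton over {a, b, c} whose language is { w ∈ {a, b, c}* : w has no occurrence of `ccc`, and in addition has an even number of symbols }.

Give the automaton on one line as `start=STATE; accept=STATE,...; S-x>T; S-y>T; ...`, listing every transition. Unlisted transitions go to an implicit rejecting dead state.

start=S0; accept=S0,S3,S4; S0-a>S1; S0-b>S1; S0-c>S2; S1-a>S0; S1-b>S0; S1-c>S3; S2-a>S0; S2-b>S0; S2-c>S4; S3-a>S1; S3-b>S1; S3-c>S5; S4-a>S1; S4-b>S1; S4-c>S6; S5-a>S0; S5-b>S0; S5-c>S6; S6-a>S6; S6-b>S6; S6-c>S6

Build one automaton per condition and run them in lockstep. One (4 states) tracks partial matches of the forbidden pattern `ccc`; the other (2 states) tracks the input length modulo 2. Each combined state is a pair, one component from each; accept when both components accept. Equivalent product states are then merged.
        a   b   c  
>* S0   S1  S1  S2 
   S1   S0  S0  S3 
   S2   S0  S0  S4 
 * S3   S1  S1  S5 
 * S4   S1  S1  S6 
   S5   S0  S0  S6 
   S6   S6  S6  S6 
(> = start, * = accepting)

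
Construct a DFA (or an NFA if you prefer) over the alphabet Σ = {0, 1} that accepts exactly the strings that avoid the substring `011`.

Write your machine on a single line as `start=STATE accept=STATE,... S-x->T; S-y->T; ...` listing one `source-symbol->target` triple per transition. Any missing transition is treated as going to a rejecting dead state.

This is the complement of 'contains `011`'. Use the same substring-matching states — A through D holding how much of `011` has just been matched — but flip the accepting set: everything except the trap D accepts.
With 4 states:
       0  1 
>* A   B  A 
 * B   B  C 
 * C   B  D 
   D   D  D 
(> = start, * = accepting)

start=A; accept=A,B,C; A-0->B; A-1->A; B-0->B; B-1->C; C-0->B; C-1->D; D-0->D; D-1->D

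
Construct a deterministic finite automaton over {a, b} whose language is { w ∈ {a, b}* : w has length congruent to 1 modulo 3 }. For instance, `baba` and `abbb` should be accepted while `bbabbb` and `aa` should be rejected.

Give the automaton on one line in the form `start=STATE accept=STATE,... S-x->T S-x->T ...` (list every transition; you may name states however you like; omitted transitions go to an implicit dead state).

Only the length mod 3 matters, so use a 3-cycle: from any state, every input symbol moves to the next state, wrapping S2 back to S0. Mark S1 accepting.
3 states suffice.
        a   b  
>  S0   S1  S1 
 * S1   S2  S2 
   S2   S0  S0 
(> = start, * = accepting)

start=S0 accept=S1 S0-a->S1 S0-b->S1 S1-a->S2 S1-b->S2 S2-a->S0 S2-b->S0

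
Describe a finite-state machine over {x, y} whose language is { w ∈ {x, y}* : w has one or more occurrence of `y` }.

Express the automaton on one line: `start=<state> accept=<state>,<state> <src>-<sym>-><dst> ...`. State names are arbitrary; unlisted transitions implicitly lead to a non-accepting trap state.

Only the number of `y`s matters, and only up to 2. Make a chain s0 → s1 → s2 advanced by each `y` (with s2 absorbing); every other symbol self-loops. The accepting set is {s1, s2}.
With 3 states:
        x   y  
>  s0   s0  s1 
 * s1   s1  s2 
 * s2   s2  s2 
(> = start, * = accepting)

start=s0 accept=s1,s2 s0-x->s0 s0-y->s1 s1-x->s1 s1-y->s2 s2-x->s2 s2-y->s2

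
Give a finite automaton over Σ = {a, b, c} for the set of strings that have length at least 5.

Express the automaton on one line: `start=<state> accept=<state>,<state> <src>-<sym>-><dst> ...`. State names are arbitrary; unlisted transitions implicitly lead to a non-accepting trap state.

start=s0 accept=s5,s6 s0-a->s1 s0-b->s1 s0-c->s1 s1-a->s2 s1-b->s2 s1-c->s2 s2-a->s3 s2-b->s3 s2-c->s3 s3-a->s4 s3-b->s4 s3-c->s4 s4-a->s5 s4-b->s5 s4-c->s5 s5-a->s6 s5-b->s6 s5-c->s6 s6-a->s6 s6-b->s6 s6-c->s6

Count input length up to 6: every symbol moves from s0 toward s6, which means 'more than 5' and absorbs. Accept from {s5, s6}.
        a   b   c  
>  s0   s1  s1  s1 
   s1   s2  s2  s2 
   s2   s3  s3  s3 
   s3   s4  s4  s4 
   s4   s5  s5  s5 
 * s5   s6  s6  s6 
 * s6   s6  s6  s6 
(> = start, * = accepting)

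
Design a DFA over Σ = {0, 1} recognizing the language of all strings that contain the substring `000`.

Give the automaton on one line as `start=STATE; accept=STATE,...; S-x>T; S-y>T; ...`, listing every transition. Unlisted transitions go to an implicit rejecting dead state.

start=s0; accept=s3; s0-0>s1; s0-1>s0; s1-0>s2; s1-1>s0; s2-0>s3; s2-1>s0; s3-0>s3; s3-1>s3

Track how much of `000` has been matched so far: state s0 is no progress, s3 is the absorbing accept state reached once `000` has occurred. Intermediate states record partial matches; on a mismatch, fall back to the longest reusable overlap.
4 states suffice.
        0   1  
>  s0   s1  s0 
   s1   s2  s0 
   s2   s3  s0 
 * s3   s3  s3 
(> = start, * = accepting)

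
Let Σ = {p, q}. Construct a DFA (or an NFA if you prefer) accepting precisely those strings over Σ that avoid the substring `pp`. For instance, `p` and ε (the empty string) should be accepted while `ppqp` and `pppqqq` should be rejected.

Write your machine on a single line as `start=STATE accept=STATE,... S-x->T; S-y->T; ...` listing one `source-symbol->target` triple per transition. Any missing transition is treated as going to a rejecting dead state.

This is the complement of 'contains `pp`'. Use the same substring-matching states — A through C holding how much of `pp` has just been matched — but flip the accepting set: everything except the trap C accepts.
A 3-state machine:
       p  q 
>* A   B  A 
 * B   C  A 
   C   C  C 
(> = start, * = accepting)

start=A; accept=A,B; A-p->B; A-q->A; B-p->C; B-q->A; C-p->C; C-q->C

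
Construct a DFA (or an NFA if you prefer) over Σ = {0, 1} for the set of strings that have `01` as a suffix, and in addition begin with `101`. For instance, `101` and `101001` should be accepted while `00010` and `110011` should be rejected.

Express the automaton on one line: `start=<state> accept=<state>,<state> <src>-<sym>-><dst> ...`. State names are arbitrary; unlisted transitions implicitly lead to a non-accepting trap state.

start=q0 accept=q4 q0-0->q1 q0-1->q2 q1-0->q1 q1-1->q1 q2-0->q3 q2-1->q1 q3-0->q1 q3-1->q4 q4-0->q5 q4-1->q6 q5-0->q5 q5-1->q4 q6-0->q5 q6-1->q6

Run two small machines in parallel and take their product. One (3 states) tracks how much of the suffix `01` has currently been matched; the other (5 states) tracks whether the input so far still matches the prefix `101`. Each combined state is a pair, one component from each; accept when both components accept. After merging equivalent states the machine shrinks.
7 states suffice.
        0   1  
>  q0   q1  q2 
   q1   q1  q1 
   q2   q3  q1 
   q3   q1  q4 
 * q4   q5  q6 
   q5   q5  q4 
   q6   q5  q6 
(> = start, * = accepting)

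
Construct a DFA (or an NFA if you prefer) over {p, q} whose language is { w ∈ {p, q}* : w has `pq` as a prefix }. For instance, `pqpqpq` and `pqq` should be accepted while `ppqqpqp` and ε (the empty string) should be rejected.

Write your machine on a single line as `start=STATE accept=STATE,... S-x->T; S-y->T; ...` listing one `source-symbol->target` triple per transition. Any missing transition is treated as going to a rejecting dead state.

Walk along `pq` while the input agrees: from A take `p` to B, and so on. Any deviation drops to the rejecting sink D. Once C is reached the prefix is confirmed and every continuation is accepted.
4 states suffice.
       p  q 
>  A   B  D 
   B   D  C 
 * C   C  C 
   D   D  D 
(> = start, * = accepting)

start=A; accept=C; A-p->B; A-q->D; B-p->D; B-q->C; C-p->C; C-q->C; D-p->D; D-q->D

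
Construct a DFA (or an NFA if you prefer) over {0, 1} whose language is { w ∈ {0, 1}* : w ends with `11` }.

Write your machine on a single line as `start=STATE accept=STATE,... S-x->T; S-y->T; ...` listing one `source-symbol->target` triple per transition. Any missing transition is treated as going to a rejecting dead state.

Let each state record the length of the longest suffix of the input read so far that is also a prefix of `11`. S1 means the last symbol is `1`; S2 means the last 2 symbols are `11`. Accept only at S2, where the string currently ends in `11`.
A 3-state machine:
        0   1  
>  S0   S0  S1 
   S1   S0  S2 
 * S2   S0  S2 
(> = start, * = accepting)

start=S0; accept=S2; S0-0->S0; S0-1->S1; S1-0->S0; S1-1->S2; S2-0->S0; S2-1->S2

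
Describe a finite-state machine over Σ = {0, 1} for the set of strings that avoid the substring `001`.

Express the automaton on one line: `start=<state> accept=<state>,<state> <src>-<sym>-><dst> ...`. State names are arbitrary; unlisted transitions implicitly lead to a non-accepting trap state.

This is the complement of 'contains `001`'. Use the same substring-matching states — S0 through S3 holding how much of `001` has just been matched — but flip the accepting set: everything except the trap S3 accepts.
With 4 states:
        0   1  
>* S0   S1  S0 
 * S1   S2  S0 
 * S2   S2  S3 
   S3   S3  S3 
(> = start, * = accepting)

start=S0 accept=S0,S1,S2 S0-0->S1 S0-1->S0 S1-0->S2 S1-1->S0 S2-0->S2 S2-1->S3 S3-0->S3 S3-1->S3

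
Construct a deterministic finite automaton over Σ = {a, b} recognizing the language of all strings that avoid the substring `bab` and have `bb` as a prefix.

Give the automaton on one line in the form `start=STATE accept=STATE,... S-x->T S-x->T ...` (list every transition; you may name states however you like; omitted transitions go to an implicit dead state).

start=s0 accept=s3,s4,s5 s0-a->s1 s0-b->s2 s1-a->s1 s1-b->s1 s2-a->s1 s2-b->s3 s3-a->s4 s3-b->s3 s4-a->s5 s4-b->s1 s5-a->s5 s5-b->s3

Handle the two conditions separately and then intersect. One (4 states) tracks partial matches of the forbidden pattern `bab`; the other (4 states) tracks whether the input so far still matches the prefix `bb`. Each combined state is a pair, one component from each; accept when both components accept. Equivalent product states are then merged.
A 6-state machine:
        a   b  
>  s0   s1  s2 
   s1   s1  s1 
   s2   s1  s3 
 * s3   s4  s3 
 * s4   s5  s1 
 * s5   s5  s3 
(> = start, * = accepting)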